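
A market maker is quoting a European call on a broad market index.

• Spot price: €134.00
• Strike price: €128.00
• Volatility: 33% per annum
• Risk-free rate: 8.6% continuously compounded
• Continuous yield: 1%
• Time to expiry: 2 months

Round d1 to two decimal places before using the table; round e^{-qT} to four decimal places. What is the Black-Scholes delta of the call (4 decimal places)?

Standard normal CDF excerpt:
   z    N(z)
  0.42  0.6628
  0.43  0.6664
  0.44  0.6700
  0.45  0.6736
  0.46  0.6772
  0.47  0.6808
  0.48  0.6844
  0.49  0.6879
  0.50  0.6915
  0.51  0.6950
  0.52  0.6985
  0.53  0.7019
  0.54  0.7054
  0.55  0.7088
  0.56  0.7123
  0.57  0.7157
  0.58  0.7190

0.6903

σ√T = 0.33 × 0.4082 = 0.1347
d₁ = [ln(134/128) + (0.086 − 0.01 + 0.33²/2)·0.1667] / 0.1347 = [0.0458 + 0.0217] / 0.1347 = 0.5014 → 0.50
N(d₁) = N(0.50) = 0.6915
Δ_call = e^(−qT)·N(d₁) = 0.9983·0.6915 = 0.6903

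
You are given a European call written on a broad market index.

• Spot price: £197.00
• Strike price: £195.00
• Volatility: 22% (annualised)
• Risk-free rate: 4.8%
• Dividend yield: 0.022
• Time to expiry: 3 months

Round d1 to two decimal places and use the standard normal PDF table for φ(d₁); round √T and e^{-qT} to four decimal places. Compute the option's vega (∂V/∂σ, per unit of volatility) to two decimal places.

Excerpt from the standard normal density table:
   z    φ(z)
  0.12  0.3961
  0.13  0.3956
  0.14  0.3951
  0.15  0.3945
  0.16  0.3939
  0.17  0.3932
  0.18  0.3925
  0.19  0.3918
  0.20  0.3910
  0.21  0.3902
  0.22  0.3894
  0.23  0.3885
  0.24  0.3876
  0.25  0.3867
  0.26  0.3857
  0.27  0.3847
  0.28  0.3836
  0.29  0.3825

σ√T = 0.22 × 0.5000 = 0.1100
d₁ = [ln(197/195) + (0.048 − 0.022 + 0.22²/2)·0.25] / 0.1100 = [0.0102 + 0.0126] / 0.1100 = 0.2069 ⇒ 0.21
√T = √0.25 = 0.5000
φ(d₁) = φ(0.21) = 0.3902
e^(−qT) = e^(−0.022·0.25) = 0.9945
vega = S·e^(−qT)·φ(d₁)·√T = 197·0.9945·0.3902·0.5000 = 38.2233
(The put has the same vega.)

38.22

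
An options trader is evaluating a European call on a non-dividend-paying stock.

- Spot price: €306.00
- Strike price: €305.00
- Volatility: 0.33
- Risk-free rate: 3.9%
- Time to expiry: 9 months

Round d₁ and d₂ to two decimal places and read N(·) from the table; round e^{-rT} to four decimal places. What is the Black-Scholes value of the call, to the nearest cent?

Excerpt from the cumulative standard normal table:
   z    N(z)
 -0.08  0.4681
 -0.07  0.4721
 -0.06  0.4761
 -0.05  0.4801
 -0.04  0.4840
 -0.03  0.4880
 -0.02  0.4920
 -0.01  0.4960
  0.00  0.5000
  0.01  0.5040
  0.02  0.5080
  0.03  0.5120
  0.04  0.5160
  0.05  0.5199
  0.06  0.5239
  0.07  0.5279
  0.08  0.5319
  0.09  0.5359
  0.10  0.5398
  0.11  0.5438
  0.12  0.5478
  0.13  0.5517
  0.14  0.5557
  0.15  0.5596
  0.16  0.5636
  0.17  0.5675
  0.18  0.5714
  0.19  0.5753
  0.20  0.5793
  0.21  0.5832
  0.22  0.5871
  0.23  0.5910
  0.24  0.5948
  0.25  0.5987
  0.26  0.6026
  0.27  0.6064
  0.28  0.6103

σ√T = 0.33·√0.75 = 0.2858
d₁ = [ln(306/305) + (0.039 + 0.33²/2)·0.75] / 0.2858 = [0.0033 + 0.0701] / 0.2858 = 0.2567 ⇒ 0.26
d₂ = d₁ − σ√T = 0.2567 − 0.2858 = -0.0291 ⇒ -0.03
e^(−rT) = e^(−0.039·0.75) = 0.9712
C = 306·N(0.26) − 305·0.9712·N(-0.03) = 306·0.6026 − 305·0.9712·0.4880 = 184.3956 − 144.5534 = 39.8422

€39.84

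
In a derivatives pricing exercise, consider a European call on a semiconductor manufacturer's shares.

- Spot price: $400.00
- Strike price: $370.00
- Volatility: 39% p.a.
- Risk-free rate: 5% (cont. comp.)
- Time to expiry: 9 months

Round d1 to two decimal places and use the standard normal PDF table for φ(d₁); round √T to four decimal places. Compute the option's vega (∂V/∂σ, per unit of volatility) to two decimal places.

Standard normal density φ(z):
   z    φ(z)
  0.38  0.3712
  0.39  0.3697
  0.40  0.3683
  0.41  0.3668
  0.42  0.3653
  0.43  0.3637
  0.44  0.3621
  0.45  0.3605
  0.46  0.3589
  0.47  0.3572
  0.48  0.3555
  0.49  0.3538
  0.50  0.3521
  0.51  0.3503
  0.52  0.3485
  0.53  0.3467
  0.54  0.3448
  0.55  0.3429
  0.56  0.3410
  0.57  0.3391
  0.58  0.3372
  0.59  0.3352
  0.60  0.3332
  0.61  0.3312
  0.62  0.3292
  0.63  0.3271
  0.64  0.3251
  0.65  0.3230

σ√T = 0.39 × 0.8660 = 0.3377
d₁ = [ln(400/370) + (0.05 + 0.39²/2)·0.75] / 0.3377 = [0.0780 + 0.0945] / 0.3377 = 0.5107 which rounds to 0.51
√T = √0.75 = 0.8660
φ(d₁) = φ(0.51) = 0.3503
vega = S·φ(d₁)·√T = 400·0.3503·0.8660 = 121.3439
(Vega is the same for a European call and put with the same parameters.)

121.34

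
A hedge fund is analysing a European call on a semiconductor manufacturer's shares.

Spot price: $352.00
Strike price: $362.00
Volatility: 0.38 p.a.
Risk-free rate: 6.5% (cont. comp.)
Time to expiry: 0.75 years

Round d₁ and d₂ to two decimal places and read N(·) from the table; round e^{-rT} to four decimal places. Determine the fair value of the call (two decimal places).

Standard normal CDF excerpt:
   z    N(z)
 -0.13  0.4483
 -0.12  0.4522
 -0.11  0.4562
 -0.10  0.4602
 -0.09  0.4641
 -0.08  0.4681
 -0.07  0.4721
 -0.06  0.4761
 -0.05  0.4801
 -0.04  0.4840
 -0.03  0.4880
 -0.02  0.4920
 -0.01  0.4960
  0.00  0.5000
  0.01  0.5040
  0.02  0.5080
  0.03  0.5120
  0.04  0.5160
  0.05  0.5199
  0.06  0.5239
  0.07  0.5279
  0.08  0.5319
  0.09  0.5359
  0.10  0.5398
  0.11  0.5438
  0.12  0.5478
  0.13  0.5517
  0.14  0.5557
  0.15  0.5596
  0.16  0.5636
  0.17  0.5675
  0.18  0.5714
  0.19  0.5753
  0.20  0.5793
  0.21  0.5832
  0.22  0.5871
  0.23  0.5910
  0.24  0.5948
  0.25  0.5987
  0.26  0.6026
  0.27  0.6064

$49.37

σ√T = 0.38 × 0.8660 = 0.3291
ln(S/K) + (r + σ²/2)T = ln(352/362) + (0.065 + 0.38²/2)·0.75 = -0.0280 + 0.1029 = 0.0749
d₁ = 0.0749 / 0.3291 = 0.2276 → 0.23
d₂ = d₁ − σ√T = 0.2276 − 0.3291 = -0.1015 → -0.10
exp(−rT) = exp(−0.065·0.75) = 0.9524
C = 352·N(0.23) − 362·0.9524·N(-0.10) = 352·0.5910 − 362·0.9524·0.4602 = 208.0320 − 158.6626 = 49.3694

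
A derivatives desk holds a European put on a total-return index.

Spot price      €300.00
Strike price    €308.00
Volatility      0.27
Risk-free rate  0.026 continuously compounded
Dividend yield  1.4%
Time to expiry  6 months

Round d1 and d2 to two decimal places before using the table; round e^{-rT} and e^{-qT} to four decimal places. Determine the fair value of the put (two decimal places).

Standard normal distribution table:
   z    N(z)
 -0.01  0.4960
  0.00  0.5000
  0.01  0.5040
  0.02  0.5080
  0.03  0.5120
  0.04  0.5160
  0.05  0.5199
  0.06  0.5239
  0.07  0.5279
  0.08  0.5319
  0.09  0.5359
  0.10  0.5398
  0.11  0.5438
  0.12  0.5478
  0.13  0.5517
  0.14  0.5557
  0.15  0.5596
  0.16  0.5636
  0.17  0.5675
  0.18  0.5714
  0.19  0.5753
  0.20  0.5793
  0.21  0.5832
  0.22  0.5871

€25.98

T = 0.5;  σ√T = 0.1909
ln(S/K) + (r − q + σ²/2)T = ln(300/308) + (0.026 − 0.014 + 0.27²/2)·0.5 = -0.0263 + 0.0242 = -0.0021
d₁ = -0.0021 / 0.1909 = -0.0110 ⇒ -0.01
d₂ = d₁ − σ√T = -0.0110 − 0.1909 = -0.2019 ⇒ -0.20
exp(−qT) = exp(−0.014·0.5) = 0.9930;  exp(−rT) = exp(−0.026·0.5) = 0.9871
N(−d₂) = N(0.20) = 0.5793;  N(−d₁) = N(0.01) = 0.5040
P = 308·0.9871·0.5793 − 300·0.9930·0.5040 = 176.1227 − 150.1416 = 25.9811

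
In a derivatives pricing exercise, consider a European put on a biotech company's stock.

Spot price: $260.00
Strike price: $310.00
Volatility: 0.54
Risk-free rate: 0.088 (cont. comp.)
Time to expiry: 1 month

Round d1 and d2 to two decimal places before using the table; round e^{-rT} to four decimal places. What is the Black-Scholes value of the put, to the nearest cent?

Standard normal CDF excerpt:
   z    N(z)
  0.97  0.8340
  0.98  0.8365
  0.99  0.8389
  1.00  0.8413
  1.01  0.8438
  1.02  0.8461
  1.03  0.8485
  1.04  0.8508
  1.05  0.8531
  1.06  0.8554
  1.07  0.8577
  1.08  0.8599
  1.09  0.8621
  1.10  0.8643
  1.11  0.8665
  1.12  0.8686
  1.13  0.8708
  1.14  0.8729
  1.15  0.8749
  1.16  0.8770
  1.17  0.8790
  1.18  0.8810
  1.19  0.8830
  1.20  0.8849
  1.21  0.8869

T = 0.08333;  σ√T = 0.1559
d₁ = [ln(260/310) + (0.088 + ½·0.54²)·0.08333] / (σ√T) = (-0.1759 + 0.0195) / 0.1559 = -1.0034 ≈ -1.00
d₂ = -1.0034 − 0.1559 = -1.1592 ≈ -1.16
exp(−rT) = exp(−0.088·0.08333) = 0.9927
N(−d₂) = N(1.16) = 0.8770;  N(−d₁) = N(1.00) = 0.8413
P = 310·0.9927·0.8770 − 260·0.8413 = 269.8853 − 218.7380 = 51.1473

$51.15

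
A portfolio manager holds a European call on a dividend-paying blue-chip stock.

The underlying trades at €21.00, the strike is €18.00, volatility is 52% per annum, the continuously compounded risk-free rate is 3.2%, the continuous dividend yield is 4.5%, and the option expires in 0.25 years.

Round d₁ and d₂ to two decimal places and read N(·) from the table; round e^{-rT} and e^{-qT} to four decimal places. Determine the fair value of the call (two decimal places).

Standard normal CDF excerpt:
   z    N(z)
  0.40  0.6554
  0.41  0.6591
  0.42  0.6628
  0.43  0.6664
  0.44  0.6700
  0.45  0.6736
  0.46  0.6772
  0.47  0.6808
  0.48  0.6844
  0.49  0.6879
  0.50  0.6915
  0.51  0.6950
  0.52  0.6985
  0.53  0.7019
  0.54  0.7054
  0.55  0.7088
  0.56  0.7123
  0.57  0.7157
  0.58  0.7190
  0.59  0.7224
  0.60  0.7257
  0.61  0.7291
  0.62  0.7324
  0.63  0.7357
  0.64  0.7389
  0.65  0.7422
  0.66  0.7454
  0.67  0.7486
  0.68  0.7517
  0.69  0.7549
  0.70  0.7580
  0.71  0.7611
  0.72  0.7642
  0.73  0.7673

€3.78

σ√T = 0.52 × 0.5000 = 0.2600
ln(S/K) + (r − q + σ²/2)T = ln(21/18) + (0.032 − 0.045 + 0.52²/2)·0.25 = 0.1542 + 0.0306 = 0.1847
d₁ = 0.1847 / 0.2600 = 0.7104 → 0.71
d₂ = d₁ − σ√T = 0.7104 − 0.2600 = 0.4504 → 0.45
e^(−qT) = e^(−0.045·0.25) = 0.9888;  e^(−rT) = e^(−0.032·0.25) = 0.9920
N(d₁) = N(0.71) = 0.7611;  N(d₂) = N(0.45) = 0.6736
C = 21·0.9888·0.7611 − 18·0.9920·0.6736 = 15.8041 − 12.0278 = 3.7763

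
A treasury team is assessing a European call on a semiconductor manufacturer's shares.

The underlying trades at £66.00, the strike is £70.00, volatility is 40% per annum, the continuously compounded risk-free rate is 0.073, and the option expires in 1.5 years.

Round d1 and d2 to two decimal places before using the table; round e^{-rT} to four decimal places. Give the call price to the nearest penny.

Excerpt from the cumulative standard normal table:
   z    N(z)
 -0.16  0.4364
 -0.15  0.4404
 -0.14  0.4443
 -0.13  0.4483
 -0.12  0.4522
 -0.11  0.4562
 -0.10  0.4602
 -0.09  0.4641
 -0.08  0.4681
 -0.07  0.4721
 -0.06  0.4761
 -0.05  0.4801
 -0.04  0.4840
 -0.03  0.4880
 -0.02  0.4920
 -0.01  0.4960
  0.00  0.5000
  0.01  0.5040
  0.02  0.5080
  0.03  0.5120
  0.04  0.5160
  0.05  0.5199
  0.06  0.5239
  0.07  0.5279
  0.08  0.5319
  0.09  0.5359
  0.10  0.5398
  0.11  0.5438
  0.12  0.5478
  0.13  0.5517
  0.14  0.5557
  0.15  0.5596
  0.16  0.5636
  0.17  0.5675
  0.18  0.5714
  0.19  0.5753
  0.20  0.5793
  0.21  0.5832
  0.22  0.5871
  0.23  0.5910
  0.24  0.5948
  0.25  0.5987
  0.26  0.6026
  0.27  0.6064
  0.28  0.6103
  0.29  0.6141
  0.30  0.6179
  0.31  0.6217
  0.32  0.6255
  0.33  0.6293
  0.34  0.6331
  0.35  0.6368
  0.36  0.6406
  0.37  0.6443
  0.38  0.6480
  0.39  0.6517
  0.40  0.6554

£14.15

σ√T = 0.4 × 1.2247 = 0.4899
ln(S/K) + (r + σ²/2)T = ln(66/70) + (0.073 + 0.4²/2)·1.5 = -0.0588 + 0.2295 = 0.1707
d₁ = 0.1707 / 0.4899 = 0.3484 which rounds to 0.35
d₂ = d₁ − σ√T = 0.3484 − 0.4899 = -0.1415 which rounds to -0.14
e^(−rT) = e^(−0.073·1.5) = 0.8963
C = 66·N(0.35) − 70·0.8963·N(-0.14) = 66·0.6368 − 70·0.8963·0.4443 = 42.0288 − 27.8758 = 14.1530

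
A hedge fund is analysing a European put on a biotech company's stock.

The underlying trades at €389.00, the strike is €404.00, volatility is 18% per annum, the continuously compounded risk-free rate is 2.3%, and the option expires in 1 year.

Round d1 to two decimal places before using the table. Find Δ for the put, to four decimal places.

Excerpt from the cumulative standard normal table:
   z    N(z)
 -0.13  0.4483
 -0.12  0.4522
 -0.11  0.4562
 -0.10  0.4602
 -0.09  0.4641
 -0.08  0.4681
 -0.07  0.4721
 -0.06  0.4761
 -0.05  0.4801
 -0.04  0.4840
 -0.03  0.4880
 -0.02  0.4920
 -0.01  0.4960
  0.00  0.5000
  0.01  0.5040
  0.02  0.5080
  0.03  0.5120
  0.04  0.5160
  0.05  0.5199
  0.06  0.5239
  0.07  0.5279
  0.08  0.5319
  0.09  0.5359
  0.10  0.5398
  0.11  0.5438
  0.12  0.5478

-0.4960

σ√T = 0.18 × 1.0000 = 0.1800
d₁ = [ln(389/404) + (0.023 + ½·0.18²)·1] / (σ√T) = (-0.0378 + 0.0392) / 0.1800 = 0.0076 → 0.01
N(d₁) = N(0.01) = 0.5040
Δ_put = N(d₁) − 1 = 0.5040 − 1 = -0.4960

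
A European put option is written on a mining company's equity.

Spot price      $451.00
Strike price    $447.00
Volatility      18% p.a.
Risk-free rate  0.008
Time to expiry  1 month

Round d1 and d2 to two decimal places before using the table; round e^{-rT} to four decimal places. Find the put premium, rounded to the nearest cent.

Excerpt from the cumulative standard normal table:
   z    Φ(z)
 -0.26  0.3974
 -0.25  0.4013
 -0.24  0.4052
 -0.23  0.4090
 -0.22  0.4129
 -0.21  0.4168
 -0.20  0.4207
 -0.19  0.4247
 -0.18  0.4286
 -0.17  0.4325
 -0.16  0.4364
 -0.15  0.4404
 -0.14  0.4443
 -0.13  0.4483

T = 0.08333;  σ√T = 0.0520
d₁ = [ln(451/447) + (0.008 + 0.18²/2)·0.08333] / 0.0520 = [0.0089 + 0.0020] / 0.0520 = 0.2103 ≈ 0.21
d₂ = d₁ − σ√T = 0.2103 − 0.0520 = 0.1583 ≈ 0.16
e^(−rT) = e^(−0.008·0.08333) = 0.9993
N(−d₂) = N(-0.16) = 0.4364;  N(−d₁) = N(-0.21) = 0.4168
P = 447·0.9993·0.4364 − 451·0.4168 = 194.9343 − 187.9768 = 6.9575

$6.96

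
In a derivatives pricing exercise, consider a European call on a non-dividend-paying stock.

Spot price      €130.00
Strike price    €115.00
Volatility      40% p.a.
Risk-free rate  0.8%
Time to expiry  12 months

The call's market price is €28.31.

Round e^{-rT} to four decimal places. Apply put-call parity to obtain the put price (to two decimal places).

€12.39

exp(−rT) = exp(−0.008·1) = 0.9920
Put-call parity: C − P = S − K·e^(−rT) = 130 − 115·0.9920 = 130 − 114.0800 = 15.9200
P = C − (C − P) = 28.31 − (15.9200) = 12.3900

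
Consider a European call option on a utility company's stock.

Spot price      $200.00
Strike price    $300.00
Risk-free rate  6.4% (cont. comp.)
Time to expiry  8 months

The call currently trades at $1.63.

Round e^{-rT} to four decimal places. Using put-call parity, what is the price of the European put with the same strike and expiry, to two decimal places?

$89.09

exp(−rT) = exp(−0.064·0.6667) = 0.9582
Put-call parity: C − P = S − K·e^(−rT) = 200 − 300·0.9582 = 200 − 287.4600 = -87.4600
P = C − (C − P) = 1.63 − (-87.4600) = 89.0900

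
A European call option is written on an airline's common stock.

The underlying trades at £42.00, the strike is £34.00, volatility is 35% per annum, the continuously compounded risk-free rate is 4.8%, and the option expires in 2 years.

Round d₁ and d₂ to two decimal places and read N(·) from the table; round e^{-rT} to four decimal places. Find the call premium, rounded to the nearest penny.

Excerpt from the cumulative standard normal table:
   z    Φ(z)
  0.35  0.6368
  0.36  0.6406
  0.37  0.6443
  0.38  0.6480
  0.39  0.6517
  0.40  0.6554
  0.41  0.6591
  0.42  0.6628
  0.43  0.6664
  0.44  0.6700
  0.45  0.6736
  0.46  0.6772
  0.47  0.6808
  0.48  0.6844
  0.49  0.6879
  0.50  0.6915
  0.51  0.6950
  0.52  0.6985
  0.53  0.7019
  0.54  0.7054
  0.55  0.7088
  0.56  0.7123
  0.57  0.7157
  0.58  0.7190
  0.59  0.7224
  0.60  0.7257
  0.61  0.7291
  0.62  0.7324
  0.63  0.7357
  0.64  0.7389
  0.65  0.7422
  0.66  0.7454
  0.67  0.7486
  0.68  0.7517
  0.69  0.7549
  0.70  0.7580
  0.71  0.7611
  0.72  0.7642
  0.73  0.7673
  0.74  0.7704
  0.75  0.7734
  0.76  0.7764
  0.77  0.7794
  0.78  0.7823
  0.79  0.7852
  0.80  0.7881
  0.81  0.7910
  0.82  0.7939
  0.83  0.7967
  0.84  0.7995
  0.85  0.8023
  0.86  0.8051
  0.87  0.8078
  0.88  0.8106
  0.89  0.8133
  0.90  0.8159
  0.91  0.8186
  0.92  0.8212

T = 2;  σ√T = 0.4950
d₁ = [ln(42/34) + (0.048 + 0.35²/2)·2] / 0.4950 = [0.2113 + 0.2185] / 0.4950 = 0.8683 ≈ 0.87
d₂ = d₁ − σ√T = 0.8683 − 0.4950 = 0.3734 ≈ 0.37
e^(−rT) = e^(−0.048·2) = 0.9085
N(d₁) = N(0.87) = 0.8078;  N(d₂) = N(0.37) = 0.6443
C = 42·0.8078 − 34·0.9085·0.6443 = 33.9276 − 19.9018 = 14.0258

£14.03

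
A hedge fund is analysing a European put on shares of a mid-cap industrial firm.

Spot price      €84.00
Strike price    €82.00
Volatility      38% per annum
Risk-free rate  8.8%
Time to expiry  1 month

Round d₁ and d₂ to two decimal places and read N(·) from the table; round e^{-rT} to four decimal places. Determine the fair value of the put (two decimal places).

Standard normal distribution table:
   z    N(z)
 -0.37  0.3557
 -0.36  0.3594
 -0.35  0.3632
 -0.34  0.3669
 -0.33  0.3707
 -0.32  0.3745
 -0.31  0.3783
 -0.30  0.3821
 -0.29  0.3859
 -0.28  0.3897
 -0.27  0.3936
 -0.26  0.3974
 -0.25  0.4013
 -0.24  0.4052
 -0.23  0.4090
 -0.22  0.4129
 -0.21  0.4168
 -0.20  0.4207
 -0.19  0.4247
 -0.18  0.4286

€2.47

T = 0.08333;  σ√T = 0.1097
d₁ = [ln(84/82) + (0.088 + ½·0.38²)·0.08333] / (σ√T) = (0.0241 + 0.0134) / 0.1097 = 0.3414 ≈ 0.34
d₂ = 0.3414 − 0.1097 = 0.2317 ≈ 0.23
e^(−rT) = e^(−0.088·0.08333) = 0.9927
P = 82·0.9927·N(-0.23) − 84·N(-0.34) = 82·0.9927·0.4090 − 84·0.3669 = 33.2932 − 30.8196 = 2.4736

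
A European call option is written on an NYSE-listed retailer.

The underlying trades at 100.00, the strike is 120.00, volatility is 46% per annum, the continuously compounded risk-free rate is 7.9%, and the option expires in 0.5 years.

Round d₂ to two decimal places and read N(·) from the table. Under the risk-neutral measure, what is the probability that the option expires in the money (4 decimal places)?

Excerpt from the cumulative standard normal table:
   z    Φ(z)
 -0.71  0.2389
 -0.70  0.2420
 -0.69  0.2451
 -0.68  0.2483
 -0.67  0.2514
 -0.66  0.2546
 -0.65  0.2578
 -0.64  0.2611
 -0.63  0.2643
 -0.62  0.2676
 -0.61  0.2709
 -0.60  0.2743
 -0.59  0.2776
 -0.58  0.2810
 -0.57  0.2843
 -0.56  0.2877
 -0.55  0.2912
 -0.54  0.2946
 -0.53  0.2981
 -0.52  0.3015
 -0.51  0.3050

0.2743

σ√T = 0.46·√0.5 = 0.3253
ln(S/K) + (r + σ²/2)T = ln(100/120) + (0.079 + 0.46²/2)·0.5 = -0.1823 + 0.0924 = -0.0899
d₁ = -0.0899 / 0.3253 = -0.2765 → -0.28
d₂ = d₁ − σ√T = -0.2765 − 0.3253 = -0.6017 → -0.60
Risk-neutral Pr[S_T > K] = N(d₂) = N(-0.60) = 0.2743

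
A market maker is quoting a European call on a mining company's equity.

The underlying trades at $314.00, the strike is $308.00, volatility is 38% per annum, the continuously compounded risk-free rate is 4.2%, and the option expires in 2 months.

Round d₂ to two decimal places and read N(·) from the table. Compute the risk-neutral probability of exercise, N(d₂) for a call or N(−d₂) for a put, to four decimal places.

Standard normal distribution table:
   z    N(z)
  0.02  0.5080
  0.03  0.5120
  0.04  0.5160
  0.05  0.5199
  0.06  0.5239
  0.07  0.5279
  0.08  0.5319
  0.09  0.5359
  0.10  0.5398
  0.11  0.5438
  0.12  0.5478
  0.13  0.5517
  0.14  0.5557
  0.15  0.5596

σ√T = 0.38·√0.1667 = 0.1551
d₁ = [ln(314/308) + (0.042 + 0.38²/2)·0.1667] / 0.1551 = [0.0193 + 0.0190] / 0.1551 = 0.2471 which rounds to 0.25
d₂ = d₁ − σ√T = 0.2471 − 0.1551 = 0.0919 which rounds to 0.09
Risk-neutral Pr[S_T > K] = N(d₂) = N(0.09) = 0.5359

0.5359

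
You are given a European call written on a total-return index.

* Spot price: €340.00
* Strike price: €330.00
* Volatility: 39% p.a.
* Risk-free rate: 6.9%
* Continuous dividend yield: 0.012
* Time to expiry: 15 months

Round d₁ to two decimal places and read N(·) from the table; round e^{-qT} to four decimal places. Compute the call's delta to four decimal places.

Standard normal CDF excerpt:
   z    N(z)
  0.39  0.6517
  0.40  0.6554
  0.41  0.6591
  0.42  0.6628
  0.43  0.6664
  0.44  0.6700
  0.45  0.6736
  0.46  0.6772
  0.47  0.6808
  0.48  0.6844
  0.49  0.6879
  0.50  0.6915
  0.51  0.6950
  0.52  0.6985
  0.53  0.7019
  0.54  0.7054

T = 1.25;  σ√T = 0.4360
d₁ = [ln(340/330) + (0.069 − 0.012 + 0.39²/2)·1.25] / 0.4360 = [0.0299 + 0.1663] / 0.4360 = 0.4499 → 0.45
N(d₁) = N(0.45) = 0.6736
Δ_call = exp(−qT)·N(d₁) = 0.9851·0.6736 = 0.6636

0.6636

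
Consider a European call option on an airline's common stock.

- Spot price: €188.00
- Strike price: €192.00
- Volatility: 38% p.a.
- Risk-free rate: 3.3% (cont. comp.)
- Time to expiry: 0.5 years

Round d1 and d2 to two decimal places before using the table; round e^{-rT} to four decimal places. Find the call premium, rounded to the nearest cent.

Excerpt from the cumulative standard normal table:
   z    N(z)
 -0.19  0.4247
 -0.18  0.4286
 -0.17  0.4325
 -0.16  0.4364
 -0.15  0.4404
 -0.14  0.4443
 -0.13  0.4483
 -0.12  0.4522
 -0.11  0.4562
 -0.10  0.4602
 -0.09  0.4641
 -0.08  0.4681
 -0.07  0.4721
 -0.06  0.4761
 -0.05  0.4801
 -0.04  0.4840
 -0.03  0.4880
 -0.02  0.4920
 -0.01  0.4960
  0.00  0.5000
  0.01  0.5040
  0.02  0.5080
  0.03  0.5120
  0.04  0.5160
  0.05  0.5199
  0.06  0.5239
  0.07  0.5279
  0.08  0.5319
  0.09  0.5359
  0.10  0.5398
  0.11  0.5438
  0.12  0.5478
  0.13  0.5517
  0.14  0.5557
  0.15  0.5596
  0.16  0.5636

σ√T = 0.38 × 0.7071 = 0.2687
ln(S/K) + (r + σ²/2)T = ln(188/192) + (0.033 + 0.38²/2)·0.5 = -0.0211 + 0.0526 = 0.0315
d₁ = 0.0315 / 0.2687 = 0.1174 ⇒ 0.12
d₂ = d₁ − σ√T = 0.1174 − 0.2687 = -0.1513 ⇒ -0.15
exp(−rT) = exp(−0.033·0.5) = 0.9836
C = 188·N(0.12) − 192·0.9836·N(-0.15) = 188·0.5478 − 192·0.9836·0.4404 = 102.9864 − 83.1701 = 19.8163

€19.82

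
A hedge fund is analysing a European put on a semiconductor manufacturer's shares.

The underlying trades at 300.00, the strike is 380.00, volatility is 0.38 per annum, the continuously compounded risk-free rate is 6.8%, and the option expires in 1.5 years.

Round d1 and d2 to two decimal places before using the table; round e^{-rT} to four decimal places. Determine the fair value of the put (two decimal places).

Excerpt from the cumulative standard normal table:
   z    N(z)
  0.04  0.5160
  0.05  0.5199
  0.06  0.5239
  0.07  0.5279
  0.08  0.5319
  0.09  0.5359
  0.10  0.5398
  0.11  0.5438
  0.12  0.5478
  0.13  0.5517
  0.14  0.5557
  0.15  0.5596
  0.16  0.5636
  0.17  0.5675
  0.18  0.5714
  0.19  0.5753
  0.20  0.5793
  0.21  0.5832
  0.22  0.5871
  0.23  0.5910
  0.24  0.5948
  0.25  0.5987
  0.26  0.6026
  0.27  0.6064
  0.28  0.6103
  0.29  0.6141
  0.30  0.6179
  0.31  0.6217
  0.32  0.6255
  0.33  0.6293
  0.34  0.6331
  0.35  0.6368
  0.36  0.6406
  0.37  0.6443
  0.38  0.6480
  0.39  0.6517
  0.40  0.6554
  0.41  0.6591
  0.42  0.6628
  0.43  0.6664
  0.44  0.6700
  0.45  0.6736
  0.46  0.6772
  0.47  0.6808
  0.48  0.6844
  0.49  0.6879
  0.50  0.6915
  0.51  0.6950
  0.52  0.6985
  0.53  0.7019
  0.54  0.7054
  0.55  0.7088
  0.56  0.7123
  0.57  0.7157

σ√T = 0.38·√1.5 = 0.4654
d₁ = [ln(300/380) + (0.068 + 0.38²/2)·1.5] / 0.4654 = [-0.2364 + 0.2103] / 0.4654 = -0.0561 ⇒ -0.06
d₂ = d₁ − σ√T = -0.0561 − 0.4654 = -0.5215 ⇒ -0.52
e^(−rT) = e^(−0.068·1.5) = 0.9030
P = 380·0.9030·N(0.52) − 300·N(0.06) = 380·0.9030·0.6985 − 300·0.5239 = 239.6833 − 157.1700 = 82.5133

82.51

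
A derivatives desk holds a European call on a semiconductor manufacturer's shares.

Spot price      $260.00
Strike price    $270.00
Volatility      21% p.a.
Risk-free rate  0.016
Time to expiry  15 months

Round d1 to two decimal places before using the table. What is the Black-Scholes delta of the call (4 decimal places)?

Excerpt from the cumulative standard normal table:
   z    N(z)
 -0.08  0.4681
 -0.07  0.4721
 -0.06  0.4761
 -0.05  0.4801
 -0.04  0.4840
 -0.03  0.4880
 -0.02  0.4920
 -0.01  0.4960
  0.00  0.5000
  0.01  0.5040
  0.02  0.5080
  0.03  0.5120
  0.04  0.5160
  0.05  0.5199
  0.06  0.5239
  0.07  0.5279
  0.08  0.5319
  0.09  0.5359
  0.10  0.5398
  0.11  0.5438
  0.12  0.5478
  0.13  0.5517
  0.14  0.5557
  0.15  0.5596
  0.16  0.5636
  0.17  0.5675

0.5160

σ√T = 0.21 × 1.1180 = 0.2348
d₁ = [ln(260/270) + (0.016 + 0.21²/2)·1.25] / 0.2348 = [-0.0377 + 0.0476] / 0.2348 = 0.0418 → 0.04
N(d₁) = N(0.04) = 0.5160
Δ_call = N(d₁) = 0.5160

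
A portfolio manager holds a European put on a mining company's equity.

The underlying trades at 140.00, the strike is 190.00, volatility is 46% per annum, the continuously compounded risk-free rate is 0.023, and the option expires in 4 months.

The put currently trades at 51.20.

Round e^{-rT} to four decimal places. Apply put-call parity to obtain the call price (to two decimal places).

e^(−rT) = e^(−0.023·0.3333) = 0.9924
Put-call parity: C − P = S − K·e^(−rT) = 140 − 190·0.9924 = 140 − 188.5560 = -48.5560
C = P + (C − P) = 51.20 + (-48.5560) = 2.6440

2.64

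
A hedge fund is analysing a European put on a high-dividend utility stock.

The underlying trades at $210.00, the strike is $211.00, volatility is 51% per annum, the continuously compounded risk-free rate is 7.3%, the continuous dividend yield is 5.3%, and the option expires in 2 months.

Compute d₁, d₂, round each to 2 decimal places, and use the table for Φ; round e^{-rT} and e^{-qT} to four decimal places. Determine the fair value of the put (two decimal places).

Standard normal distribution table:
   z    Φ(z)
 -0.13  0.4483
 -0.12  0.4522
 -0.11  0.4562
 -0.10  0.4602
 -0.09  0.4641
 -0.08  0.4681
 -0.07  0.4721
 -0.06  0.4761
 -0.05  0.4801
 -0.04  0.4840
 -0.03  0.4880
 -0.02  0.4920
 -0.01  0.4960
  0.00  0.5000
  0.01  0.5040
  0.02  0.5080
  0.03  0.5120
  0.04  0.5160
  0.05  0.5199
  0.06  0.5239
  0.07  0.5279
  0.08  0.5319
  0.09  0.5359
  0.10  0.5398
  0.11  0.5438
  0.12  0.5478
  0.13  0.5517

σ√T = 0.51·√0.1667 = 0.2082
d₁ = [ln(210/211) + (0.073 − 0.053 + 0.51²/2)·0.1667] / 0.2082 = [-0.0048 + 0.0250] / 0.2082 = 0.0973 → 0.10
d₂ = d₁ − σ√T = 0.0973 − 0.2082 = -0.1109 → -0.11
e^(−qT) = e^(−0.053·0.1667) = 0.9912;  e^(−rT) = e^(−0.073·0.1667) = 0.9879
N(−d₂) = N(0.11) = 0.5438;  N(−d₁) = N(-0.10) = 0.4602
P = 211·0.9879·0.5438 − 210·0.9912·0.4602 = 113.3534 − 95.7916 = 17.5619

$17.56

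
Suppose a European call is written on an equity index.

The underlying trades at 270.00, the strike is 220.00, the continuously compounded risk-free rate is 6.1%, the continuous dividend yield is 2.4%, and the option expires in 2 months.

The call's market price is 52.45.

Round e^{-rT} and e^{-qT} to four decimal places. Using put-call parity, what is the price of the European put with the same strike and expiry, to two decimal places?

1.31

exp(−qT) = exp(−0.024·0.1667) = 0.9960;  exp(−rT) = exp(−0.061·0.1667) = 0.9899
Put-call parity: C − P = S·e^(−qT) − K·e^(−rT) = 270·0.9960 − 220·0.9899 = 268.9200 − 217.7780 = 51.1420
P = C − (C − P) = 52.45 − (51.1420) = 1.3080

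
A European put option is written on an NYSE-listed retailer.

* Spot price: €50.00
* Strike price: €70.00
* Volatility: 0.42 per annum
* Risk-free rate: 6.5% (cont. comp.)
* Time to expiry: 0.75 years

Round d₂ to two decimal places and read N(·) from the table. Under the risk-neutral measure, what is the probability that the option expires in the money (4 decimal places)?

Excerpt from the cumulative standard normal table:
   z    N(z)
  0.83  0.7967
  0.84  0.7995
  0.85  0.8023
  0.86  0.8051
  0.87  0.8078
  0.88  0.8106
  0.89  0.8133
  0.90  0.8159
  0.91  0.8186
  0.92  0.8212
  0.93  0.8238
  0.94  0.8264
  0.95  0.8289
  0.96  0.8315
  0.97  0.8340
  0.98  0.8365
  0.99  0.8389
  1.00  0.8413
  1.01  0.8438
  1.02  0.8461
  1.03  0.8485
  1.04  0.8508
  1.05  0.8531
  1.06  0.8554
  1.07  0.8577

T = 0.75;  σ√T = 0.3637
d₁ = [ln(50/70) + (0.065 + ½·0.42²)·0.75] / (σ√T) = (-0.3365 + 0.1149) / 0.3637 = -0.6092 → -0.61
d₂ = -0.6092 − 0.3637 = -0.9729 → -0.97
Risk-neutral Pr[S_T < K] = N(−d₂) = N(0.97) = 0.8340

0.8340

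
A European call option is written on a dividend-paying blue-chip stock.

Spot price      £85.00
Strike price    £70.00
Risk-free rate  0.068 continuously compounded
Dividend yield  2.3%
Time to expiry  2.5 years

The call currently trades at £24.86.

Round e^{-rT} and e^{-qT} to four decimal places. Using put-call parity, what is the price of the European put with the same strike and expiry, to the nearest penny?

exp(−qT) = exp(−0.023·2.5) = 0.9441;  exp(−rT) = exp(−0.068·2.5) = 0.8437
Put-call parity: C − P = S·e^(−qT) − K·e^(−rT) = 85·0.9441 − 70·0.8437 = 80.2485 − 59.0590 = 21.1895
P = C − (C − P) = 24.86 − (21.1895) = 3.6705

£3.67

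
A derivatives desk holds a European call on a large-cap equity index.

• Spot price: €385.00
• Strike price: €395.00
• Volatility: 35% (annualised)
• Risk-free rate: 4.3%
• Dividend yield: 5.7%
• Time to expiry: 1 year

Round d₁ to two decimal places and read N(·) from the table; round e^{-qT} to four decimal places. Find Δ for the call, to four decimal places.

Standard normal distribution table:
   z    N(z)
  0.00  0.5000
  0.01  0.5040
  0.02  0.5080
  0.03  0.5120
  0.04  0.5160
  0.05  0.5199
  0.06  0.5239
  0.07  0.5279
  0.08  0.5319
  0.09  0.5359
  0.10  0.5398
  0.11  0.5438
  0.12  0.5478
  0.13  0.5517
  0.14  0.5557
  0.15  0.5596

0.4949

T = 1;  σ√T = 0.3500
d₁ = [ln(385/395) + (0.043 − 0.057 + 0.35²/2)·1] / 0.3500 = [-0.0256 + 0.0472] / 0.3500 = 0.0617 → 0.06
N(d₁) = N(0.06) = 0.5239
Δ_call = e^(−qT)·N(d₁) = 0.9446·0.5239 = 0.4949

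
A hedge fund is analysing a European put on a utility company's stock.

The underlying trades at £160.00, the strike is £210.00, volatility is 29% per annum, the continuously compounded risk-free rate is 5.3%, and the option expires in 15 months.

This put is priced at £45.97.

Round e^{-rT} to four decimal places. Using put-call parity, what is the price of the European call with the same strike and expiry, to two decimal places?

exp(−rT) = exp(−0.053·1.25) = 0.9359
Put-call parity: C − P = S − K·e^(−rT) = 160 − 210·0.9359 = 160 − 196.5390 = -36.5390
C = P + (C − P) = 45.97 + (-36.5390) = 9.4310

£9.43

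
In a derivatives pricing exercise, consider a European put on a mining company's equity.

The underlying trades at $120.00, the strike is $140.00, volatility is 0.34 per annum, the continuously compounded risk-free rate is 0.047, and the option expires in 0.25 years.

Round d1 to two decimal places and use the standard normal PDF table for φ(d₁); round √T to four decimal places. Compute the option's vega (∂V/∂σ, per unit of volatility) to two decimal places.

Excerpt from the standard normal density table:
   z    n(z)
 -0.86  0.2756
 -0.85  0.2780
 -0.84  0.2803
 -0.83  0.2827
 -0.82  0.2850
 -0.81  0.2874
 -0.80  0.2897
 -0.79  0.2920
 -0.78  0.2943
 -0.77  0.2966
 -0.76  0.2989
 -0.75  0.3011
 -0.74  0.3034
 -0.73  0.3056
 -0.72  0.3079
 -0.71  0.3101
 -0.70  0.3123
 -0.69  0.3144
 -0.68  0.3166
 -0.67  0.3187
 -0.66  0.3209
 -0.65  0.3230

σ√T = 0.34 × 0.5000 = 0.1700
d₁ = [ln(120/140) + (0.047 + ½·0.34²)·0.25] / (σ√T) = (-0.1542 + 0.0262) / 0.1700 = -0.7527 ≈ -0.75
√T = √0.25 = 0.5000
φ(d₁) = φ(-0.75) = 0.3011
vega = S·φ(d₁)·√T = 120·0.3011·0.5000 = 18.0660

18.07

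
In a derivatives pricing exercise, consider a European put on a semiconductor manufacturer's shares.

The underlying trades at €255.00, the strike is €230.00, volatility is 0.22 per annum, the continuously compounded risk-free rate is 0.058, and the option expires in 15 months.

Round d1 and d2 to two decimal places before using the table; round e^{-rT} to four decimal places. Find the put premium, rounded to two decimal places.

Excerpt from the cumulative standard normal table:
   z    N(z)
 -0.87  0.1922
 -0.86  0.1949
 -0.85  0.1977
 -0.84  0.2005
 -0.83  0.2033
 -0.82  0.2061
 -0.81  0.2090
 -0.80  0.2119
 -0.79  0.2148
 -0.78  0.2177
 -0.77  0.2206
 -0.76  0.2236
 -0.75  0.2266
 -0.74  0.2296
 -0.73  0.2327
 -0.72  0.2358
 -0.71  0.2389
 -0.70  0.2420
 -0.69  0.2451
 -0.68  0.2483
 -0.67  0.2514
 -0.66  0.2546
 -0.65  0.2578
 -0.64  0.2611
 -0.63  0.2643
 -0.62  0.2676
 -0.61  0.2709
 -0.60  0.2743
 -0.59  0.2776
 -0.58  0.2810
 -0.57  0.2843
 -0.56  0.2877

€8.26

σ√T = 0.22·√1.25 = 0.2460
d₁ = [ln(255/230) + (0.058 + 0.22²/2)·1.25] / 0.2460 = [0.1032 + 0.1027] / 0.2460 = 0.8372 which rounds to 0.84
d₂ = d₁ − σ√T = 0.8372 − 0.2460 = 0.5913 which rounds to 0.59
exp(−rT) = exp(−0.058·1.25) = 0.9301
N(−d₂) = N(-0.59) = 0.2776;  N(−d₁) = N(-0.84) = 0.2005
P = 230·0.9301·0.2776 − 255·0.2005 = 59.3850 − 51.1275 = 8.2575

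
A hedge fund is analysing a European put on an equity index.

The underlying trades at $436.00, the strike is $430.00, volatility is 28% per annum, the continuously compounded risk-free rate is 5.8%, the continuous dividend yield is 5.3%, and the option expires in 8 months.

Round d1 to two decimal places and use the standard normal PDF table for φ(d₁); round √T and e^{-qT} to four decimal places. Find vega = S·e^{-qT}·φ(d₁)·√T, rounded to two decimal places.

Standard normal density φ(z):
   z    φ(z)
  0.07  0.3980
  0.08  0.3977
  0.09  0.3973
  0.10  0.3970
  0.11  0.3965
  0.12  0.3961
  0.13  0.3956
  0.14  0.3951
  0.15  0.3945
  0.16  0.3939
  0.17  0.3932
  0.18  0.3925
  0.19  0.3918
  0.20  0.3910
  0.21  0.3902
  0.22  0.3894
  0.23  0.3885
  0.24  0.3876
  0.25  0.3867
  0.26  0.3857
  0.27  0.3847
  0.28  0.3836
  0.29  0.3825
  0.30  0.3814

134.64

σ√T = 0.28 × 0.8165 = 0.2286
d₁ = [ln(436/430) + (0.058 − 0.053 + ½·0.28²)·0.6667] / (σ√T) = (0.0139 + 0.0295) / 0.2286 = 0.1895 → 0.19
√T = √0.6667 = 0.8165
φ(d₁) = φ(0.19) = 0.3918
e^(−qT) = e^(−0.053·0.6667) = 0.9653
vega = S·e^(−qT)·φ(d₁)·√T = 436·0.9653·0.3918·0.8165 = 134.6385
(Call and put vega coincide under Black-Scholes.)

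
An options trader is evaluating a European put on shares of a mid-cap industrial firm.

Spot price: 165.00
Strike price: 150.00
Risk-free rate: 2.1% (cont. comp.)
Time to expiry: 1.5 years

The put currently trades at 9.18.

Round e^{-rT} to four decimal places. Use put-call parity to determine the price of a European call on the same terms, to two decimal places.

28.83

e^(−rT) = e^(−0.021·1.5) = 0.9690
Put-call parity: C − P = S − K·e^(−rT) = 165 − 150·0.9690 = 165 − 145.3500 = 19.6500
C = P + (C − P) = 9.18 + (19.6500) = 28.8300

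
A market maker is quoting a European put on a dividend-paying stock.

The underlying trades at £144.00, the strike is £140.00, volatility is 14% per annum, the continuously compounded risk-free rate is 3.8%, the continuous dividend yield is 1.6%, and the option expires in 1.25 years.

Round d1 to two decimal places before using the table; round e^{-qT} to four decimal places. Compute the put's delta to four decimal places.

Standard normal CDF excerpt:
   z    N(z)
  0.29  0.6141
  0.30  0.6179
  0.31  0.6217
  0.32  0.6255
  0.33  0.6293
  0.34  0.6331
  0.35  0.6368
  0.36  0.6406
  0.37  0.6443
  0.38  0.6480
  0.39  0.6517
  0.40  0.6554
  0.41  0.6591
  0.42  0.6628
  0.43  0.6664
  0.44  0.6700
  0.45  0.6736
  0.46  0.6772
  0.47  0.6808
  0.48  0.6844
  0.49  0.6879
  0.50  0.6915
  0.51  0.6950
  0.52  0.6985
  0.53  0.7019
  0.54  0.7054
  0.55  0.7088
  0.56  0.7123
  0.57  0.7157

T = 1.25;  σ√T = 0.1565
ln(S/K) + (r − q + σ²/2)T = ln(144/140) + (0.038 − 0.016 + 0.14²/2)·1.25 = 0.0282 + 0.0398 = 0.0679
d₁ = 0.0679 / 0.1565 = 0.4339 → 0.43
N(d₁) = N(0.43) = 0.6664
Δ_put = e^(−qT)·(N(d₁) − 1) = 0.9802·(0.6664 − 1) = -0.3270

-0.3270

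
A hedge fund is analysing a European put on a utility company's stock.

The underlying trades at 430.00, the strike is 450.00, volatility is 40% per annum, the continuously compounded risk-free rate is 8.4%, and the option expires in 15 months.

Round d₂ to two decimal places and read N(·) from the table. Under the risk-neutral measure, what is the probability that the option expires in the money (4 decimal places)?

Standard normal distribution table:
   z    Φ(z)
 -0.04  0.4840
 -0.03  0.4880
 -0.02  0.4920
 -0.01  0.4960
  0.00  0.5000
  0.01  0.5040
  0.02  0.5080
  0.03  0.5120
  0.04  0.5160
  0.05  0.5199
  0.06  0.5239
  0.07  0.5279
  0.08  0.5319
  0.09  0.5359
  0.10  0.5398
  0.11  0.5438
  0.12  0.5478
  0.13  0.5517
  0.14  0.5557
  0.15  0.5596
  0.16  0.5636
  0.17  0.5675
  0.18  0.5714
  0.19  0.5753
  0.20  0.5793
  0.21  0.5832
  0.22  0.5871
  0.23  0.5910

T = 1.25;  σ√T = 0.4472
ln(S/K) + (r + σ²/2)T = ln(430/450) + (0.084 + 0.4²/2)·1.25 = -0.0455 + 0.2050 = 0.1595
d₁ = 0.1595 / 0.4472 = 0.3567 → 0.36
d₂ = d₁ − σ√T = 0.3567 − 0.4472 = -0.0905 → -0.09
Pr(exercise) under Q = N(−d₂) = N(0.09) = 0.5359

0.5359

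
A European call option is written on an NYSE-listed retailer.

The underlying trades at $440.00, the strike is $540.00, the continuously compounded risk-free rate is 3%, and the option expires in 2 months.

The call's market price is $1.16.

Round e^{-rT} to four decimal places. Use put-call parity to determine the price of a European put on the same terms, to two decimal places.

$98.46

e^(−rT) = e^(−0.03·0.1667) = 0.9950
Put-call parity: C − P = S − K·e^(−rT) = 440 − 540·0.9950 = 440 − 537.3000 = -97.3000
P = C − (C − P) = 1.16 − (-97.3000) = 98.4600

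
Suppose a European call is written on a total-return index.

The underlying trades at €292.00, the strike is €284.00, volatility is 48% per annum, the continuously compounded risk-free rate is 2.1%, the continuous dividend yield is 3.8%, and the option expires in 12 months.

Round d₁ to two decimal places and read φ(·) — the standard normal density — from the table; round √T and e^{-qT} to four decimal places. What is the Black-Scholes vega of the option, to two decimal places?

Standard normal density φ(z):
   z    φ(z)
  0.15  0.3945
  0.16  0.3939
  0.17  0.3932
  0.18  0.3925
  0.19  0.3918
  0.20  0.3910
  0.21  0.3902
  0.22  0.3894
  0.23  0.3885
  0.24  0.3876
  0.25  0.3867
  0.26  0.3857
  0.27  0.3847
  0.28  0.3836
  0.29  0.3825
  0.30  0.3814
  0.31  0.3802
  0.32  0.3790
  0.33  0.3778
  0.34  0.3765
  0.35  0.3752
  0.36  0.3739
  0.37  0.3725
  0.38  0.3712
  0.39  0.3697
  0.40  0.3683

T = 1;  σ√T = 0.4800
d₁ = [ln(292/284) + (0.021 − 0.038 + 0.48²/2)·1] / 0.4800 = [0.0278 + 0.0982] / 0.4800 = 0.2625 ≈ 0.26
√T = √1 = 1.0000
φ(d₁) = φ(0.26) = 0.3857
exp(−qT) = exp(−0.038·1) = 0.9627
vega = S·exp(−qT)·φ(d₁)·√T = 292·0.9627·0.3857·1.0000 = 108.4235
(The put has the same vega.)

108.42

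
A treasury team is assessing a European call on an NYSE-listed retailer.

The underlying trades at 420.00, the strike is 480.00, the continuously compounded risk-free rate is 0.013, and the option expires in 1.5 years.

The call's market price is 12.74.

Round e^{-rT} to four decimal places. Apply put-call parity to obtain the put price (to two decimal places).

e^(−rT) = e^(−0.013·1.5) = 0.9807
Put-call parity: C − P = S − K·e^(−rT) = 420 − 480·0.9807 = 420 − 470.7360 = -50.7360
P = C − (C − P) = 12.74 − (-50.7360) = 63.4760

63.48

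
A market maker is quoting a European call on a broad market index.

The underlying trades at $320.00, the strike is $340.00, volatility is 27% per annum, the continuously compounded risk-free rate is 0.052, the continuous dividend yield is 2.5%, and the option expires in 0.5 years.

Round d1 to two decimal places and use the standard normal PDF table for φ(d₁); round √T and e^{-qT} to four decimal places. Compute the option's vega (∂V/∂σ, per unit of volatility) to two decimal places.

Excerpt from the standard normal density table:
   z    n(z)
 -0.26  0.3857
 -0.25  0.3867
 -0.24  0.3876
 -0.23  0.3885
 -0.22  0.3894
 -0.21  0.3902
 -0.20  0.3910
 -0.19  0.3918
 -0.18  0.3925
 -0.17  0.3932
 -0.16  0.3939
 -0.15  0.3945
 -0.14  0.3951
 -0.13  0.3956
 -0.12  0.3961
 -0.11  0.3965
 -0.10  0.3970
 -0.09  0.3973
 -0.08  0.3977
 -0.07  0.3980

T = 0.5;  σ√T = 0.1909
ln(S/K) + (r − q + σ²/2)T = ln(320/340) + (0.052 − 0.025 + 0.27²/2)·0.5 = -0.0606 + 0.0317 = -0.0289
d₁ = -0.0289 / 0.1909 = -0.1514 ⇒ -0.15
√T = √0.5 = 0.7071
φ(d₁) = φ(-0.15) = 0.3945
exp(−qT) = exp(−0.025·0.5) = 0.9876
vega = S·exp(−qT)·φ(d₁)·√T = 320·0.9876·0.3945·0.7071 = 88.1574

88.16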